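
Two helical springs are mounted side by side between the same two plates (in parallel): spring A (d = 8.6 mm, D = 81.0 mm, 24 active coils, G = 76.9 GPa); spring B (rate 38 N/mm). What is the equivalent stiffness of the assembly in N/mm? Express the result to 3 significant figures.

k_A = Gd⁴/(8D³N_a) = (76.9×10³)(8.6⁴)/(8·81.0³·24) = 4.1225 N/mm
Parallel: k_eq = 4.1225 + 38 = 42.123 N/mm

42.1 N/mm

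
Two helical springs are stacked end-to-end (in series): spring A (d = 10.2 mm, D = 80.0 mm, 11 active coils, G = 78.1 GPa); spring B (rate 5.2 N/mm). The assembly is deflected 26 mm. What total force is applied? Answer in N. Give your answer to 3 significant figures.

106 N

k_A = Gd⁴/(8D³N_a) = (78.1×10³)(10.2⁴)/(8·80.0³·11) = 18.763 N/mm
Series: 1/k_eq = 1/18.763 + 1/5.2 = 0.2456; k_eq = 4.0716 N/mm
F = k_eq·δ = 4.0716·26 = 105.86 N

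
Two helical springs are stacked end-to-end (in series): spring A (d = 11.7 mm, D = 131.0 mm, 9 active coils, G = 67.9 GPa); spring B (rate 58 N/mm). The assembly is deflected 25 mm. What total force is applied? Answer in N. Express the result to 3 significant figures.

173 N

k_A = Gd⁴/(8D³N_a) = (67.9×10³)(11.7⁴)/(8·131.0³·9) = 7.8608 N/mm
Series: 1/k_eq = 1/7.8608 + 1/58 = 0.14445; k_eq = 6.9226 N/mm
F = k_eq·δ = 6.9226·25 = 173.06 N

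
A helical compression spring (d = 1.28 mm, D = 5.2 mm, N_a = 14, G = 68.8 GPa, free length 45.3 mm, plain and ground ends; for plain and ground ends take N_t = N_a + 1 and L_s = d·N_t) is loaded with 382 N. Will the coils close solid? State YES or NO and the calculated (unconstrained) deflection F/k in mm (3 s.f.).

YES, δ = 32.6 mm

k = Gd⁴/(8D³N_a) = (68.8×10³)(1.28⁴)/(8·5.2³·14) = 11.727 N/mm
N_t = 15; L_s = 1.28·15 = 19.2 mm; δ_solid = L₀ − L_s = 45.3 − 19.2 = 26.1 mm
δ = F/k = 382/11.727 = 32.573 mm
δ ≥ δ_solid → spring goes solid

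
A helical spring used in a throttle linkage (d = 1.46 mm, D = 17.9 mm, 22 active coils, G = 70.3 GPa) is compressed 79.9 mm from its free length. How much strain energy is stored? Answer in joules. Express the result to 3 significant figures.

k = Gd⁴/(8D³N_a) = (70.3×10³)(1.46⁴)/(8·17.9³·22) = 0.31644 N/mm
U = ½kδ² = 0.5 × 0.31644 × 79.9² = 1010.1 N·mm = 1.0101 J

1.01 J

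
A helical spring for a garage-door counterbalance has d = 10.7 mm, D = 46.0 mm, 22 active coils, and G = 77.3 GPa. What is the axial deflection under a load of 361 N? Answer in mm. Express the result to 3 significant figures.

k = Gd⁴/(8D³N_a) = (77.3×10³)(10.7⁴)/(8·46.0³·22) = 59.146 N/mm
δ = F/k = 361 / 59.146 = 6.1035 mm

6.10 mm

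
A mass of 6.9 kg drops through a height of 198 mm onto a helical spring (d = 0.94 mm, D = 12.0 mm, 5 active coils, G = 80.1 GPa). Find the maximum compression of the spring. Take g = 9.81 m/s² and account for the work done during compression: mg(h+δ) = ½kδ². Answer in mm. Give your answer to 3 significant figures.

k = Gd⁴/(8D³N_a) = (80.1×10³)(0.94⁴)/(8·12.0³·5) = 0.90477 N/mm
W = mg = 6.9 × 9.81 = 67.689 N
½kδ² − Wδ − Wh = 0 → δ = (W + √(W² + 2kWh))/k
δ = (67.689 + √(4581.8 + 24252.3))/0.90477 = (67.689 + 169.81)/0.90477 = 262.49 mm

262 mm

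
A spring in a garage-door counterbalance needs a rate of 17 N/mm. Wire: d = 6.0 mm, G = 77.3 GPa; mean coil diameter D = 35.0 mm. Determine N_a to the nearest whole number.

17

N_a = Gd⁴/(8D³k) = (77.3×10³ × 6.0⁴)/(8 × 35.0³ × 17)
    = 1.00181e+08 / 5.831e+06 = 17.18 → 17 coils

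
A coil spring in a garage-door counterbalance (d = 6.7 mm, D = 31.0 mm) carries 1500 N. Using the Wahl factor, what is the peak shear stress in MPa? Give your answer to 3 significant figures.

527 MPa

Spring index C = D/d = 31.0/6.7 = 4.6269
K_W = (4C−1)/(4C−4) + 0.615/C = 17.507/14.507 + 0.1329 = 1.3397
τ₀ = 8FD/(πd³) = 8·1500·31.0/(π·6.7³) = 372000/944.87 = 393.7 MPa
τ_max = K·τ₀ = 1.3397 × 393.7 = 527.45 MPa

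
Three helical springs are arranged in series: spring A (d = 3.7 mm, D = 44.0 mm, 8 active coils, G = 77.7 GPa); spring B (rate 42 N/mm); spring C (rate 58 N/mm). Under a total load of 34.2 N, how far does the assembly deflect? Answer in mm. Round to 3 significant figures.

14.2 mm

k_A = Gd⁴/(8D³N_a) = (77.7×10³)(3.7⁴)/(8·44.0³·8) = 2.6711 N/mm
Series: 1/k_eq = 1/2.6711 + 1/42 + 1/58 = 0.41543; k_eq = 2.4072 N/mm
δ = F/k_eq = 34.2/2.4072 = 14.208 mm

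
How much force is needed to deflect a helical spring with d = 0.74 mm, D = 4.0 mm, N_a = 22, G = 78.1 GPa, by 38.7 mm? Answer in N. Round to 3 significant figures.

80.5 N

k = Gd⁴/(8D³N_a) = (78.1×10³)(0.74⁴)/(8·4.0³·22) = 2.0791 N/mm
F = k·δ = 2.0791 × 38.7 = 80.463 N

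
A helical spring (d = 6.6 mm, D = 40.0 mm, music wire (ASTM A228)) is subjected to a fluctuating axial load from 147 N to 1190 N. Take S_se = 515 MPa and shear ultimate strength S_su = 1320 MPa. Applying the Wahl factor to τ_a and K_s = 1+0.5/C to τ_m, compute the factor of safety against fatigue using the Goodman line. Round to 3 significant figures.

1.56

C = D/d = 40.0/6.6 = 6.0606; K_W = (4C−1)/(4C−4)+0.615/C = 1.2497; K_s = 1+0.5/C = 1.0825
F_a = (F_max−F_min)/2 = 521.5 N; F_m = (F_max+F_min)/2 = 668.5 N
τ_a = K_W·8F_aD/(πd³) = 1.2497 × 184.77 = 230.9 MPa
τ_m = K_s·8F_mD/(πd³) = 1.0825 × 236.85 = 256.39 MPa
Goodman: 1/n_f = τ_a/S_se + τ_m/S_su = 230.9/515 + 256.39/1320 = 0.44835 + 0.19423 = 0.64258
n_f = 1/0.64258 = 1.556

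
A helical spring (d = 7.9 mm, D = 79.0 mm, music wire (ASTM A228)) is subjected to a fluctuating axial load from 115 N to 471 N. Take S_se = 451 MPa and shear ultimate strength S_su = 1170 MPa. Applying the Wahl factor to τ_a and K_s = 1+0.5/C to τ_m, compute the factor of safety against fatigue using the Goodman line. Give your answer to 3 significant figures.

C = D/d = 79.0/7.9 = 10.0000; K_W = (4C−1)/(4C−4)+0.615/C = 1.1448; K_s = 1+0.5/C = 1.0500
F_a = (F_max−F_min)/2 = 178 N; F_m = (F_max+F_min)/2 = 293 N
τ_a = K_W·8F_aD/(πd³) = 1.1448 × 72.628 = 83.147 MPa
τ_m = K_s·8F_mD/(πd³) = 1.0500 × 119.55 = 125.53 MPa
Goodman: 1/n_f = τ_a/S_se + τ_m/S_su = 83.147/451 + 125.53/1170 = 0.18436 + 0.10729 = 0.29165
n_f = 1/0.29165 = 3.429

3.43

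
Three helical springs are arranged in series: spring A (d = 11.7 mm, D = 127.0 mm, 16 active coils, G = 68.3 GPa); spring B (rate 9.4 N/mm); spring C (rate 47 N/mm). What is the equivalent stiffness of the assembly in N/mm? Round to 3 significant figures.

3.01 N/mm

k_A = Gd⁴/(8D³N_a) = (68.3×10³)(11.7⁴)/(8·127.0³·16) = 4.8814 N/mm
Series: 1/k_eq = 1/4.8814 + 1/9.4 + 1/47 = 0.33252; k_eq = 3.0073 N/mm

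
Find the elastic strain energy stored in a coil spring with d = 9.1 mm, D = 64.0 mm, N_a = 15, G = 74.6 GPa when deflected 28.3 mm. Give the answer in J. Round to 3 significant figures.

6.51 J

k = Gd⁴/(8D³N_a) = (74.6×10³)(9.1⁴)/(8·64.0³·15) = 16.262 N/mm
U = ½kδ² = 0.5 × 16.262 × 28.3² = 6512.2 N·mm = 6.5122 J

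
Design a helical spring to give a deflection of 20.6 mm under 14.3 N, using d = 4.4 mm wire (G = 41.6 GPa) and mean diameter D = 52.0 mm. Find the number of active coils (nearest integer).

20

Required rate k = F/δ = 14.3/20.6 = 0.69417 N/mm
N_a = Gd⁴/(8D³k) = (41.6×10³ × 4.4⁴)/(8 × 52.0³ × 0.69417)
    = 1.55921e+07 / 780852 = 19.97 → 20 coils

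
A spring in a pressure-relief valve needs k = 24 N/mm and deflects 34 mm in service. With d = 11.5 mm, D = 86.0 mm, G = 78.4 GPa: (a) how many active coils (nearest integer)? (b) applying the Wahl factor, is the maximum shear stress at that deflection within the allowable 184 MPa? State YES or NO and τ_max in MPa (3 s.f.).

(a) 11 coils; (b) YES, τ_max = 144 MPa

N_a = Gd⁴/(8D³k) = (78.4×10³)(11.5⁴)/(8·86.0³·24) = 11.23 → N_a = 11
Actual rate k = Gd⁴/(8D³·11) = 24.498 N/mm
Working load F = kδ = 24.498·34 = 832.93 N
C = 86.0/11.5 = 7.4783; K_W = (4C−1)/(4C−4)+0.615/C = 1.1980
τ_max = K_W·8FD/(πd³) = 1.1980·119.94 = 143.69 MPa
τ_max ≤ 184 MPa → acceptable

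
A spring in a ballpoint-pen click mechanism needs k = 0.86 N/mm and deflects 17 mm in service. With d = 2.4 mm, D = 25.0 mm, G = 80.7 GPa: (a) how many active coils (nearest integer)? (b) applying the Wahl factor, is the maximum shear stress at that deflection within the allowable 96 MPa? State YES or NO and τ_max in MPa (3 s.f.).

(a) 25 coils; (b) YES, τ_max = 76.4 MPa

N_a = Gd⁴/(8D³k) = (80.7×10³)(2.4⁴)/(8·25.0³·0.86) = 24.91 → N_a = 25
Actual rate k = Gd⁴/(8D³·25) = 0.85678 N/mm
Working load F = kδ = 0.85678·17 = 14.565 N
C = 25.0/2.4 = 10.4167; K_W = (4C−1)/(4C−4)+0.615/C = 1.1387
τ_max = K_W·8FD/(πd³) = 1.1387·67.075 = 76.378 MPa
τ_max ≤ 96 MPa → acceptable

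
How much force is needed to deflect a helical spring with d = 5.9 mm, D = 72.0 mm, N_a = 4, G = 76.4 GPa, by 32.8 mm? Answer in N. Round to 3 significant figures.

254 N

k = Gd⁴/(8D³N_a) = (76.4×10³)(5.9⁴)/(8·72.0³·4) = 7.7509 N/mm
F = k·δ = 7.7509 × 32.8 = 254.23 N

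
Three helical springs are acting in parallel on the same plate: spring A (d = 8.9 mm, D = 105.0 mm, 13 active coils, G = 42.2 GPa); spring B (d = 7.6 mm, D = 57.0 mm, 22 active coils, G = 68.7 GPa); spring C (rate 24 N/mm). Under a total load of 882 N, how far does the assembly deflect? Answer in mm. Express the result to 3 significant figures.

k_A = Gd⁴/(8D³N_a) = (42.2×10³)(8.9⁴)/(8·105.0³·13) = 2.1992 N/mm
k_B = Gd⁴/(8D³N_a) = (68.7×10³)(7.6⁴)/(8·57.0³·22) = 7.0319 N/mm
Parallel: k_eq = 2.1992 + 7.0319 + 24 = 33.231 N/mm
δ = F/k_eq = 882/33.231 = 26.541 mm

26.5 mm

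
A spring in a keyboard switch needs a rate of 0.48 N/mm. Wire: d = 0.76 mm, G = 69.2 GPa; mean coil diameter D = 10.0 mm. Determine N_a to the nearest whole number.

6

N_a = Gd⁴/(8D³k) = (69.2×10³ × 0.76⁴)/(8 × 10.0³ × 0.48)
    = 23086.6 / 3840 = 6.012 → 6 coils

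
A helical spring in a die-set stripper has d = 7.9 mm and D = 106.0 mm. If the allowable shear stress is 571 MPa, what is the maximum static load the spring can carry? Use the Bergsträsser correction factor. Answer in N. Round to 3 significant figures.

949 N

C = D/d = 106.0/7.9 = 13.4177
K_B = (4C+2)/(4C−3) = 55.671/50.671 = 1.0987
τ_max = K·8FD/(πd³) → F_max = τ_allow·πd³/(8DK)
F_max = 571·π·7.9³/(8·106.0·1.0987) = 8.8444e+05/931.68 = 949.3 N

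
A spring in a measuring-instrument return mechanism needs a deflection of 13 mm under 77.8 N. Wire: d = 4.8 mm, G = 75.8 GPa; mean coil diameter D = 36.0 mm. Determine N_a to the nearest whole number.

18

Required rate k = F/δ = 77.8/13 = 5.9846 N/mm
N_a = Gd⁴/(8D³k) = (75.8×10³ × 4.8⁴)/(8 × 36.0³ × 5.9846)
    = 4.02378e+07 / 2.23375e+06 = 18.01 → 18 coils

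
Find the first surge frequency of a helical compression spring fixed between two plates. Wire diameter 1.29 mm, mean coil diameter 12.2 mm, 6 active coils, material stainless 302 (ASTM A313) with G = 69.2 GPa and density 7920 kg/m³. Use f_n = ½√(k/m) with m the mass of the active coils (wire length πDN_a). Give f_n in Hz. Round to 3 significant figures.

k = Gd⁴/(8D³N_a) = (69.2×10³)(1.29⁴)/(8·12.2³·6) = 2.1986 N/mm = 2198.6 N/m
Wire length L = πDN_a = π·12.2·6 = 229.96 mm
m = ρ·(πd²/4)·L = 7920 × 1.307×10⁻⁶ m² × 0.22996 m = 0.0023804 kg
f_n = ½√(k/m) = 0.5·√(2198.6/0.0023804) = 0.5·√(9.2361e+05) = 480.52 Hz

481 Hz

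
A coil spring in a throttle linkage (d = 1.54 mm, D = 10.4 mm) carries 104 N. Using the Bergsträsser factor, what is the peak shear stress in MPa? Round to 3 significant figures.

911 MPa

Spring index C = D/d = 10.4/1.54 = 6.7532
K_B = (4C+2)/(4C−3) = 29.013/24.013 = 1.2082
τ₀ = 8FD/(πd³) = 8·104·10.4/(π·1.54³) = 8652.8/11.474 = 754.13 MPa
τ_max = K·τ₀ = 1.2082 × 754.13 = 911.15 MPa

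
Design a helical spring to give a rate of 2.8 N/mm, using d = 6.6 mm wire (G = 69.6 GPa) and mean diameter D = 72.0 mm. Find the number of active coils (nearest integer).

N_a = Gd⁴/(8D³k) = (69.6×10³ × 6.6⁴)/(8 × 72.0³ × 2.8)
    = 1.32064e+08 / 8.36076e+06 = 15.8 → 16 coils

16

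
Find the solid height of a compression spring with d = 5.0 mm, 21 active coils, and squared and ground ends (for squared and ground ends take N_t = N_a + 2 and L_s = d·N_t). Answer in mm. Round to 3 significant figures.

115 mm

squared and ground ends: N_t = N_a + 2 = 21 + 2 = 23
L_s = d·N_t = 5.0 × 23 = 115 mm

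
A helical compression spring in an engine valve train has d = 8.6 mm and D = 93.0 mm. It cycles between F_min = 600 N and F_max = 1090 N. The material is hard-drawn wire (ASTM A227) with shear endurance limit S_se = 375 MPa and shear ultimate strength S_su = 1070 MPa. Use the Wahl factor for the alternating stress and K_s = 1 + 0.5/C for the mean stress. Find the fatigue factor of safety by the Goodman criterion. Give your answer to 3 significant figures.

1.71

C = D/d = 93.0/8.6 = 10.8140; K_W = (4C−1)/(4C−4)+0.615/C = 1.1333; K_s = 1+0.5/C = 1.0462
F_a = (F_max−F_min)/2 = 245 N; F_m = (F_max+F_min)/2 = 845 N
τ_a = K_W·8F_aD/(πd³) = 1.1333 × 91.221 = 103.38 MPa
τ_m = K_s·8F_mD/(πd³) = 1.0462 × 314.62 = 329.17 MPa
Goodman: 1/n_f = τ_a/S_se + τ_m/S_su = 103.38/375 + 329.17/1070 = 0.27568 + 0.30763 = 0.58331
n_f = 1/0.58331 = 1.714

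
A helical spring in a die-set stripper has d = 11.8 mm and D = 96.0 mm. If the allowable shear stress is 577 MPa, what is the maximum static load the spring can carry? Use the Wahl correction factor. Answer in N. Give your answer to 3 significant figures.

C = D/d = 96.0/11.8 = 8.1356
K_W = (4C−1)/(4C−4) + 0.615/C = 31.542/28.542 + 0.0756 = 1.1807
τ_max = K·8FD/(πd³) → F_max = τ_allow·πd³/(8DK)
F_max = 577·π·11.8³/(8·96.0·1.1807) = 2.9783e+06/906.78 = 3284.5 N

3280 N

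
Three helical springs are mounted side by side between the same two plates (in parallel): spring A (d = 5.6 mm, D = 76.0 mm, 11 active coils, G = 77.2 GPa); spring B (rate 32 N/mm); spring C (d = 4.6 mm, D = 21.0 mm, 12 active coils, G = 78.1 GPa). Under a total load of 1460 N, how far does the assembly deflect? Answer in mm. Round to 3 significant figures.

k_A = Gd⁴/(8D³N_a) = (77.2×10³)(5.6⁴)/(8·76.0³·11) = 1.9654 N/mm
k_C = Gd⁴/(8D³N_a) = (78.1×10³)(4.6⁴)/(8·21.0³·12) = 39.333 N/mm
Parallel: k_eq = 1.9654 + 32 + 39.333 = 73.298 N/mm
δ = F/k_eq = 1460/73.298 = 19.919 mm

19.9 mm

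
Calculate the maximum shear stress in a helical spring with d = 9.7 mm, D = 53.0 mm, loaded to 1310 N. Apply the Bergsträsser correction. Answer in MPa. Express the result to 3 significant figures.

Spring index C = D/d = 53.0/9.7 = 5.4639
K_B = (4C+2)/(4C−3) = 23.856/18.856 = 1.2652
τ₀ = 8FD/(πd³) = 8·1310·53.0/(π·9.7³) = 555440/2867.2 = 193.72 MPa
τ_max = K·τ₀ = 1.2652 × 193.72 = 245.09 MPa

245 MPa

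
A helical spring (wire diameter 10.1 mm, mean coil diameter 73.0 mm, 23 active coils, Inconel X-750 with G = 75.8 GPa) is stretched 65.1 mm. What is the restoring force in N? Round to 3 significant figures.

k = Gd⁴/(8D³N_a) = (75.8×10³)(10.1⁴)/(8·73.0³·23) = 11.02 N/mm
F = k·δ = 11.02 × 65.1 = 717.38 N

717 N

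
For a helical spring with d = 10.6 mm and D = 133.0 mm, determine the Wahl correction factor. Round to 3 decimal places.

C = D/d = 133.0/10.6 = 12.5472
K_W = (4C−1)/(4C−4) + 0.615/C = 49.189/46.189 + 0.0490 = 1.1140

1.114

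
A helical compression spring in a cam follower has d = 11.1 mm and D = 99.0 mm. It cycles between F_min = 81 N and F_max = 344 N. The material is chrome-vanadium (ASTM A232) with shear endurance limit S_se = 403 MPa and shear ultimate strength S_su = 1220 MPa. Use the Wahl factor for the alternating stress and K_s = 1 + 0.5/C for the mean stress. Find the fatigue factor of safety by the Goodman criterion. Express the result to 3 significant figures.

9.62

C = D/d = 99.0/11.1 = 8.9189; K_W = (4C−1)/(4C−4)+0.615/C = 1.1637; K_s = 1+0.5/C = 1.0561
F_a = (F_max−F_min)/2 = 131.5 N; F_m = (F_max+F_min)/2 = 212.5 N
τ_a = K_W·8F_aD/(πd³) = 1.1637 × 24.24 = 28.207 MPa
τ_m = K_s·8F_mD/(πd³) = 1.0561 × 39.171 = 41.367 MPa
Goodman: 1/n_f = τ_a/S_se + τ_m/S_su = 28.207/403 + 41.367/1220 = 0.06999 + 0.03391 = 0.1039
n_f = 1/0.1039 = 9.625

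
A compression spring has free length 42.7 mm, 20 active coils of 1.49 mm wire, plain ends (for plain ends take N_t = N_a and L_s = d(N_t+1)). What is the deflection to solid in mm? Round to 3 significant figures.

N_t = 20; L_s = 1.49·21 = 31.29 mm
δ_solid = L₀ − L_s = 42.7 − 31.29 = 11.41 mm

11.4 mm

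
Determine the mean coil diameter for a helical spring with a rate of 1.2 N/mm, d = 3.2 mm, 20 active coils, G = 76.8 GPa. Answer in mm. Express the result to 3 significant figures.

34.7 mm

D = (Gd⁴/(8N_a·k))^(1/3) = (76.8×10³·3.2⁴/(8·20·1.2))^(1/3)
  = (41943)^(1/3) = 34.7445 mm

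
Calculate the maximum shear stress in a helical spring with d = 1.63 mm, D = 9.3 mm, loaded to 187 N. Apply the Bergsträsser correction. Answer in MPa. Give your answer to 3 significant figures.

1280 MPa

Spring index C = D/d = 9.3/1.63 = 5.7055
K_B = (4C+2)/(4C−3) = 24.822/19.822 = 1.2522
τ₀ = 8FD/(πd³) = 8·187·9.3/(π·1.63³) = 13912.8/13.605 = 1022.6 MPa
τ_max = K·τ₀ = 1.2522 × 1022.6 = 1280.5 MPa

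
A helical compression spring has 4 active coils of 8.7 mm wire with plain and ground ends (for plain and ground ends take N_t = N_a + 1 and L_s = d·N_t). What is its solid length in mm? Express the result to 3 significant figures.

plain and ground ends: N_t = N_a + 1 = 4 + 1 = 5
L_s = d·N_t = 8.7 × 5 = 43.5 mm

43.5 mm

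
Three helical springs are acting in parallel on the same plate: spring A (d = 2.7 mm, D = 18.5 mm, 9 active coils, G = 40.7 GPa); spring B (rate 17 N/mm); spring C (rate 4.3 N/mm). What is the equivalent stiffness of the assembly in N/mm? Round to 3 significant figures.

26.0 N/mm

k_A = Gd⁴/(8D³N_a) = (40.7×10³)(2.7⁴)/(8·18.5³·9) = 4.7446 N/mm
Parallel: k_eq = 4.7446 + 17 + 4.3 = 26.045 N/mm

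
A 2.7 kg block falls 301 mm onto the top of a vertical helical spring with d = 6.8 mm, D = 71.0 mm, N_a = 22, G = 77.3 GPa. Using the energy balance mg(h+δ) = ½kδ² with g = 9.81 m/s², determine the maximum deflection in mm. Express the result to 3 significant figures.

88.7 mm

k = Gd⁴/(8D³N_a) = (77.3×10³)(6.8⁴)/(8·71.0³·22) = 2.6238 N/mm
W = mg = 2.7 × 9.81 = 26.487 N
½kδ² − Wδ − Wh = 0 → δ = (W + √(W² + 2kWh))/k
δ = (26.487 + √(701.56 + 41836.6))/2.6238 = (26.487 + 206.25)/2.6238 = 88.702 mm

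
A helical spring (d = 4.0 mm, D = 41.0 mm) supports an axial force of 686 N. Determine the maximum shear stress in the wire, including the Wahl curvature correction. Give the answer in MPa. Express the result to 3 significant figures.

1280 MPa

Spring index C = D/d = 41.0/4.0 = 10.2500
K_W = (4C−1)/(4C−4) + 0.615/C = 40.000/37.000 + 0.0600 = 1.1411
τ₀ = 8FD/(πd³) = 8·686·41.0/(π·4.0³) = 225008/201.06 = 1119.1 MPa
τ_max = K·τ₀ = 1.1411 × 1119.1 = 1277 MPa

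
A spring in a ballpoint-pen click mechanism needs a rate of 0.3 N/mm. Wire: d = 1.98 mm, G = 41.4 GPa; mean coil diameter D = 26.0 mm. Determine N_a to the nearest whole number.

15

N_a = Gd⁴/(8D³k) = (41.4×10³ × 1.98⁴)/(8 × 26.0³ × 0.3)
    = 636299 / 42182.4 = 15.08 → 15 coils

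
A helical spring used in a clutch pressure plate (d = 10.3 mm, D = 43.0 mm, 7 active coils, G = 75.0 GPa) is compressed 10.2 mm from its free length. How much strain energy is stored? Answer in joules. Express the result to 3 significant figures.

9.86 J

k = Gd⁴/(8D³N_a) = (75.0×10³)(10.3⁴)/(8·43.0³·7) = 189.59 N/mm
U = ½kδ² = 0.5 × 189.59 × 10.2² = 9862.5 N·mm = 9.8625 J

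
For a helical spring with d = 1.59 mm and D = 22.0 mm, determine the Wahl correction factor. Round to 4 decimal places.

C = D/d = 22.0/1.59 = 13.8365
K_W = (4C−1)/(4C−4) + 0.615/C = 54.346/51.346 + 0.0444 = 1.1029

1.1029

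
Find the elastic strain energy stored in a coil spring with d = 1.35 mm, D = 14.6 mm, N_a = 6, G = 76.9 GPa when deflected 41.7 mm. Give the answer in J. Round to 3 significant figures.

1.49 J

k = Gd⁴/(8D³N_a) = (76.9×10³)(1.35⁴)/(8·14.6³·6) = 1.7099 N/mm
U = ½kδ² = 0.5 × 1.7099 × 41.7² = 1486.6 N·mm = 1.4866 J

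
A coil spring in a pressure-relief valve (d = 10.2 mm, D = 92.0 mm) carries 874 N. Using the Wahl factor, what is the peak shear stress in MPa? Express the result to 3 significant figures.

224 MPa

Spring index C = D/d = 92.0/10.2 = 9.0196
K_W = (4C−1)/(4C−4) + 0.615/C = 35.078/32.078 + 0.0682 = 1.1617
τ₀ = 8FD/(πd³) = 8·874·92.0/(π·10.2³) = 643264/3333.9 = 192.95 MPa
τ_max = K·τ₀ = 1.1617 × 192.95 = 224.15 MPa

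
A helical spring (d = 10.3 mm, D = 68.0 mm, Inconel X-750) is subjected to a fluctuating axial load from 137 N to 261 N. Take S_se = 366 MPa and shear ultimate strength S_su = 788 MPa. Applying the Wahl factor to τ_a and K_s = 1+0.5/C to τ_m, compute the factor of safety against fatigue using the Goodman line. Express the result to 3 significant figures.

13.2

C = D/d = 68.0/10.3 = 6.6019; K_W = (4C−1)/(4C−4)+0.615/C = 1.2270; K_s = 1+0.5/C = 1.0757
F_a = (F_max−F_min)/2 = 62 N; F_m = (F_max+F_min)/2 = 199 N
τ_a = K_W·8F_aD/(πd³) = 1.2270 × 9.8249 = 12.056 MPa
τ_m = K_s·8F_mD/(πd³) = 1.0757 × 31.535 = 33.923 MPa
Goodman: 1/n_f = τ_a/S_se + τ_m/S_su = 12.056/366 + 33.923/788 = 0.03294 + 0.04305 = 0.075988
n_f = 1/0.075988 = 13.16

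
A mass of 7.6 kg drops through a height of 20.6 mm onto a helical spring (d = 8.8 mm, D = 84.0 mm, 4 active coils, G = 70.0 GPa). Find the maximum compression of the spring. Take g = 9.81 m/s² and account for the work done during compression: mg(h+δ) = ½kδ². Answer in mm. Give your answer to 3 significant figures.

15.6 mm

k = Gd⁴/(8D³N_a) = (70.0×10³)(8.8⁴)/(8·84.0³·4) = 22.133 N/mm
W = mg = 7.6 × 9.81 = 74.556 N
½kδ² − Wδ − Wh = 0 → δ = (W + √(W² + 2kWh))/k
δ = (74.556 + √(5558.6 + 67986.2))/22.133 = (74.556 + 271.19)/22.133 = 15.621 mm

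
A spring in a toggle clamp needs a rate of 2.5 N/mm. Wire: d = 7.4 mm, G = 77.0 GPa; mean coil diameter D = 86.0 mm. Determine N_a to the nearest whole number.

N_a = Gd⁴/(8D³k) = (77.0×10³ × 7.4⁴)/(8 × 86.0³ × 2.5)
    = 2.30897e+08 / 1.27211e+07 = 18.15 → 18 coils

18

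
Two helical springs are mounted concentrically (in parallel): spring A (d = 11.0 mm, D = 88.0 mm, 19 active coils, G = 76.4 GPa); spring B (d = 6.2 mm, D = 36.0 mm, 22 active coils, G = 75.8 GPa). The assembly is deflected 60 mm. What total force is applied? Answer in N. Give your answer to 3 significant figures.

1470 N

k_A = Gd⁴/(8D³N_a) = (76.4×10³)(11.0⁴)/(8·88.0³·19) = 10.799 N/mm
k_B = Gd⁴/(8D³N_a) = (75.8×10³)(6.2⁴)/(8·36.0³·22) = 13.64 N/mm
Parallel: k_eq = 10.799 + 13.64 = 24.439 N/mm
F = k_eq·δ = 24.439·60 = 1466.3 N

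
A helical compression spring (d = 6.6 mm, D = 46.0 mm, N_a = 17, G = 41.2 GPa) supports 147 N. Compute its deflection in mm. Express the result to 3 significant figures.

24.9 mm

k = Gd⁴/(8D³N_a) = (41.2×10³)(6.6⁴)/(8·46.0³·17) = 5.9056 N/mm
δ = F/k = 147 / 5.9056 = 24.892 mm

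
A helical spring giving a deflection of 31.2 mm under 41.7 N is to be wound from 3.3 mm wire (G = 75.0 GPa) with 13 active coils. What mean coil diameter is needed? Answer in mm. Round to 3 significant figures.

40.0 mm

Required rate k = F/δ = 41.7/31.2 = 1.3365 N/mm
D = (Gd⁴/(8N_a·k))^(1/3) = (75.0×10³·3.3⁴/(8·13·1.3365))^(1/3)
  = (63988.5)^(1/3) = 39.9976 mm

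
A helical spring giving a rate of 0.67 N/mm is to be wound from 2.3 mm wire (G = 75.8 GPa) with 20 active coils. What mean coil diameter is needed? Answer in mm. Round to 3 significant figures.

27.0 mm

D = (Gd⁴/(8N_a·k))^(1/3) = (75.8×10³·2.3⁴/(8·20·0.67))^(1/3)
  = (19787.3)^(1/3) = 27.0476 mm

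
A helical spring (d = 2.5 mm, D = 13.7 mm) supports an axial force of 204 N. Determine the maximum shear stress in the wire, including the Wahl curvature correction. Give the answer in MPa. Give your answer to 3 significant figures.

583 MPa

Spring index C = D/d = 13.7/2.5 = 5.4800
K_W = (4C−1)/(4C−4) + 0.615/C = 20.920/17.920 + 0.1122 = 1.2796
τ₀ = 8FD/(πd³) = 8·204·13.7/(π·2.5³) = 22358.4/49.087 = 455.48 MPa
τ_max = K·τ₀ = 1.2796 × 455.48 = 582.85 MPa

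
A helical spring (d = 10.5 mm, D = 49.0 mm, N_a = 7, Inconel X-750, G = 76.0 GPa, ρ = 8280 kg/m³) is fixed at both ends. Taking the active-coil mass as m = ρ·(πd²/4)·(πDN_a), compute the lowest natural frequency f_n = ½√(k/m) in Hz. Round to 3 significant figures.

213 Hz

k = Gd⁴/(8D³N_a) = (76.0×10³)(10.5⁴)/(8·49.0³·7) = 140.22 N/mm = 1.4022e+05 N/m
Wire length L = πDN_a = π·49.0·7 = 1077.6 mm
m = ρ·(πd²/4)·L = 8280 × 86.59×10⁻⁶ m² × 1.0776 m = 0.77258 kg
f_n = ½√(k/m) = 0.5·√(1.4022e+05/0.77258) = 0.5·√(1.8149e+05) = 213.01 Hz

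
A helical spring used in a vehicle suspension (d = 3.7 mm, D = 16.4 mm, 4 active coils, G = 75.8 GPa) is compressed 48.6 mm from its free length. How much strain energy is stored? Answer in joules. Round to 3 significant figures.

k = Gd⁴/(8D³N_a) = (75.8×10³)(3.7⁴)/(8·16.4³·4) = 100.65 N/mm
U = ½kδ² = 0.5 × 100.65 × 48.6² = 1.1886e+05 N·mm = 118.86 J

119 J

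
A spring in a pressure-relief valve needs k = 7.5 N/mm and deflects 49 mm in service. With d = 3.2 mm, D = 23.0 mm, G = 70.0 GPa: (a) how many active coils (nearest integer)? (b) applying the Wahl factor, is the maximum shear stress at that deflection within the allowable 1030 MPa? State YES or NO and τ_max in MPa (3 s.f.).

N_a = Gd⁴/(8D³k) = (70.0×10³)(3.2⁴)/(8·23.0³·7.5) = 10.05 → N_a = 10
Actual rate k = Gd⁴/(8D³·10) = 7.5409 N/mm
Working load F = kδ = 7.5409·49 = 369.51 N
C = 23.0/3.2 = 7.1875; K_W = (4C−1)/(4C−4)+0.615/C = 1.2068
τ_max = K_W·8FD/(πd³) = 1.2068·660.45 = 797.01 MPa
τ_max ≤ 1030 MPa → acceptable

(a) 10 coils; (b) YES, τ_max = 797 MPa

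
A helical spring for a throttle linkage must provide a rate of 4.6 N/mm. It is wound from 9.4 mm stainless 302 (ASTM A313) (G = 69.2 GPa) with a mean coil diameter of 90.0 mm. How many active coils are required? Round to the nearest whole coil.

20

N_a = Gd⁴/(8D³k) = (69.2×10³ × 9.4⁴)/(8 × 90.0³ × 4.6)
    = 5.40278e+08 / 2.68272e+07 = 20.14 → 20 coils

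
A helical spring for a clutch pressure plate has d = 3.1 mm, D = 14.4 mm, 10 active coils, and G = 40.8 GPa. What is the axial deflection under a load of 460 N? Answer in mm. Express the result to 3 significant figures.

k = Gd⁴/(8D³N_a) = (40.8×10³)(3.1⁴)/(8·14.4³·10) = 15.774 N/mm
δ = F/k = 460 / 15.774 = 29.163 mm

29.2 mm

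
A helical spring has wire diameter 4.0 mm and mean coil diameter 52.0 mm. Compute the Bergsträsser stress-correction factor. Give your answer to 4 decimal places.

C = D/d = 52.0/4.0 = 13.0000
K_B = (4C+2)/(4C−3) = 54.000/49.000 = 1.1020

1.1020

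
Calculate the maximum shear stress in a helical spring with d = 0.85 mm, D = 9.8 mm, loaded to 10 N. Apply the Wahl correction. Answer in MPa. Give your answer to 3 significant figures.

457 MPa

Spring index C = D/d = 9.8/0.85 = 11.5294
K_W = (4C−1)/(4C−4) + 0.615/C = 45.118/42.118 + 0.0533 = 1.1246
τ₀ = 8FD/(πd³) = 8·10·9.8/(π·0.85³) = 784/1.9293 = 406.36 MPa
τ_max = K·τ₀ = 1.1246 × 406.36 = 456.98 MPa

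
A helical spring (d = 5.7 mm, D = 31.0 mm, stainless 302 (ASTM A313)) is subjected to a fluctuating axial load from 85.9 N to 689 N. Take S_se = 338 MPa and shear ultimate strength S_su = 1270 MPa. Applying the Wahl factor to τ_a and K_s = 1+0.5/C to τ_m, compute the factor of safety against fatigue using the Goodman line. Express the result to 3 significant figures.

1.59

C = D/d = 31.0/5.7 = 5.4386; K_W = (4C−1)/(4C−4)+0.615/C = 1.2821; K_s = 1+0.5/C = 1.0919
F_a = (F_max−F_min)/2 = 301.55 N; F_m = (F_max+F_min)/2 = 387.45 N
τ_a = K_W·8F_aD/(πd³) = 1.2821 × 128.54 = 164.79 MPa
τ_m = K_s·8F_mD/(πd³) = 1.0919 × 165.16 = 180.34 MPa
Goodman: 1/n_f = τ_a/S_se + τ_m/S_su = 164.79/338 + 180.34/1270 = 0.48756 + 0.14200 = 0.62956
n_f = 1/0.62956 = 1.588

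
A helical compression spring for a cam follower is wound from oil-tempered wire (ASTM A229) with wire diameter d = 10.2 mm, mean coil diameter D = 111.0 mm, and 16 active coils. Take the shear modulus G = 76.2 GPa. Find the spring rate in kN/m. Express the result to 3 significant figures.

4.71 kN/m

k = Gd⁴/(8D³N_a) = (76.2×10³ × 10.2⁴) / (8 × 111.0³ × 16)
  = 8.24813e+08 / 1.75057e+08 = 4.7117 N/mm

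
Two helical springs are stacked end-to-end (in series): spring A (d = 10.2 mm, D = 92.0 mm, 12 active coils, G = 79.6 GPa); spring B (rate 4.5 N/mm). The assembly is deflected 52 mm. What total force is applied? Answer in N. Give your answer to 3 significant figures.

168 N

k_A = Gd⁴/(8D³N_a) = (79.6×10³)(10.2⁴)/(8·92.0³·12) = 11.526 N/mm
Series: 1/k_eq = 1/11.526 + 1/4.5 = 0.30898; k_eq = 3.2364 N/mm
F = k_eq·δ = 3.2364·52 = 168.29 N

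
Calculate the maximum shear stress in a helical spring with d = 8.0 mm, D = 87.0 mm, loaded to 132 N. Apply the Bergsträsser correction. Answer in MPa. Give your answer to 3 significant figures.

64.2 MPa

Spring index C = D/d = 87.0/8.0 = 10.8750
K_B = (4C+2)/(4C−3) = 45.500/40.500 = 1.1235
τ₀ = 8FD/(πd³) = 8·132·87.0/(π·8.0³) = 91872/1608.5 = 57.117 MPa
τ_max = K·τ₀ = 1.1235 × 57.117 = 64.168 MPa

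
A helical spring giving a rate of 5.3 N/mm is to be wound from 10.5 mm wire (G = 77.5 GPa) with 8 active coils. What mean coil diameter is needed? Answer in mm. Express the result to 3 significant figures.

D = (Gd⁴/(8N_a·k))^(1/3) = (77.5×10³·10.5⁴/(8·8·5.3))^(1/3)
  = (2.77717e+06)^(1/3) = 140.5619 mm

141 mm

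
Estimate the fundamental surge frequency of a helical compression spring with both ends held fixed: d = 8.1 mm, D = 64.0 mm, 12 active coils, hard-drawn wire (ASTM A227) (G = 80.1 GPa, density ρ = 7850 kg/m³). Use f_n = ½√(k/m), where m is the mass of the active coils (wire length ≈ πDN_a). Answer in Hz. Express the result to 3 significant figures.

59.2 Hz

k = Gd⁴/(8D³N_a) = (80.1×10³)(8.1⁴)/(8·64.0³·12) = 13.701 N/mm = 13701 N/m
Wire length L = πDN_a = π·64.0·12 = 2412.7 mm
m = ρ·(πd²/4)·L = 7850 × 51.53×10⁻⁶ m² × 2.4127 m = 0.97598 kg
f_n = ½√(k/m) = 0.5·√(13701/0.97598) = 0.5·√(14039) = 59.242 Hz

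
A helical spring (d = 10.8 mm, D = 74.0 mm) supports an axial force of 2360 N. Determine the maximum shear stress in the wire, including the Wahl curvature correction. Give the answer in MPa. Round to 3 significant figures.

Spring index C = D/d = 74.0/10.8 = 6.8519
K_W = (4C−1)/(4C−4) + 0.615/C = 26.407/23.407 + 0.0898 = 1.2179
τ₀ = 8FD/(πd³) = 8·2360·74.0/(π·10.8³) = 1.39712e+06/3957.5 = 353.03 MPa
τ_max = K·τ₀ = 1.2179 × 353.03 = 429.96 MPa

430 MPa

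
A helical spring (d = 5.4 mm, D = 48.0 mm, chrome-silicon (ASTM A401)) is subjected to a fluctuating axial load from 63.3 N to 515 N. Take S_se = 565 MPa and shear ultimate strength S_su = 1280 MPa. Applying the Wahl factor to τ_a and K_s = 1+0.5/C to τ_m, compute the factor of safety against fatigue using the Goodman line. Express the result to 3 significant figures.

1.83

C = D/d = 48.0/5.4 = 8.8889; K_W = (4C−1)/(4C−4)+0.615/C = 1.1643; K_s = 1+0.5/C = 1.0562
F_a = (F_max−F_min)/2 = 225.85 N; F_m = (F_max+F_min)/2 = 289.15 N
τ_a = K_W·8F_aD/(πd³) = 1.1643 × 175.32 = 204.11 MPa
τ_m = K_s·8F_mD/(πd³) = 1.0562 × 224.45 = 237.08 MPa
Goodman: 1/n_f = τ_a/S_se + τ_m/S_su = 204.11/565 + 237.08/1280 = 0.36126 + 0.18522 = 0.54648
n_f = 1/0.54648 = 1.83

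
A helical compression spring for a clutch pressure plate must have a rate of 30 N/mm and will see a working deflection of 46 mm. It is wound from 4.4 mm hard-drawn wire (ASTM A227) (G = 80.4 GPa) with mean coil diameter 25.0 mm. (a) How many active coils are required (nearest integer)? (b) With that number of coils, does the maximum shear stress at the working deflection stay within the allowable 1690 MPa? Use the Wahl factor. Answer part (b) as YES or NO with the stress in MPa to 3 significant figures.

N_a = Gd⁴/(8D³k) = (80.4×10³)(4.4⁴)/(8·25.0³·30) = 8.036 → N_a = 8
Actual rate k = Gd⁴/(8D³·8) = 30.135 N/mm
Working load F = kδ = 30.135·46 = 1386.2 N
C = 25.0/4.4 = 5.6818; K_W = (4C−1)/(4C−4)+0.615/C = 1.2684
τ_max = K_W·8FD/(πd³) = 1.2684·1036 = 1314.1 MPa
τ_max ≤ 1690 MPa → acceptable

(a) 8 coils; (b) YES, τ_max = 1310 MPa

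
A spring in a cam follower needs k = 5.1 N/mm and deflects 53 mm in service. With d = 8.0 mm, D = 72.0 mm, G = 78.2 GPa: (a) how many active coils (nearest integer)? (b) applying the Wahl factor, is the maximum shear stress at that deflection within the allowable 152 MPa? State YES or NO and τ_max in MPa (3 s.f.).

N_a = Gd⁴/(8D³k) = (78.2×10³)(8.0⁴)/(8·72.0³·5.1) = 21.03 → N_a = 21
Actual rate k = Gd⁴/(8D³·21) = 5.1081 N/mm
Working load F = kδ = 5.1081·53 = 270.73 N
C = 72.0/8.0 = 9.0000; K_W = (4C−1)/(4C−4)+0.615/C = 1.1621
τ_max = K_W·8FD/(πd³) = 1.1621·96.948 = 112.66 MPa
τ_max ≤ 152 MPa → acceptable

(a) 21 coils; (b) YES, τ_max = 113 MPa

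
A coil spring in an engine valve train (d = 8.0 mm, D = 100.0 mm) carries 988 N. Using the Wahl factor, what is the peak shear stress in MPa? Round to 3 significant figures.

Spring index C = D/d = 100.0/8.0 = 12.5000
K_W = (4C−1)/(4C−4) + 0.615/C = 49.000/46.000 + 0.0492 = 1.1144
τ₀ = 8FD/(πd³) = 8·988·100.0/(π·8.0³) = 790400/1608.5 = 491.39 MPa
τ_max = K·τ₀ = 1.1144 × 491.39 = 547.61 MPa

548 MPa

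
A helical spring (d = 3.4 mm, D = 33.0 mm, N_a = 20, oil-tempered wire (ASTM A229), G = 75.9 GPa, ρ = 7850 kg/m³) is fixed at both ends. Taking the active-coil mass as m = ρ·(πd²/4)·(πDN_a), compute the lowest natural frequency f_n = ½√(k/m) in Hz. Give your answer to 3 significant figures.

k = Gd⁴/(8D³N_a) = (75.9×10³)(3.4⁴)/(8·33.0³·20) = 1.764 N/mm = 1764 N/m
Wire length L = πDN_a = π·33.0·20 = 2073.5 mm
m = ρ·(πd²/4)·L = 7850 × 9.0792×10⁻⁶ m² × 2.0735 m = 0.14778 kg
f_n = ½√(k/m) = 0.5·√(1764/0.14778) = 0.5·√(11937) = 54.628 Hz

54.6 Hz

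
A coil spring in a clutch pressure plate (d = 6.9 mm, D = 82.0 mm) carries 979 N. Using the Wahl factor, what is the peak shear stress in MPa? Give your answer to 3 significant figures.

Spring index C = D/d = 82.0/6.9 = 11.8841
K_W = (4C−1)/(4C−4) + 0.615/C = 46.536/43.536 + 0.0518 = 1.1207
τ₀ = 8FD/(πd³) = 8·979·82.0/(π·6.9³) = 642224/1032 = 622.29 MPa
τ_max = K·τ₀ = 1.1207 × 622.29 = 697.37 MPa

697 MPa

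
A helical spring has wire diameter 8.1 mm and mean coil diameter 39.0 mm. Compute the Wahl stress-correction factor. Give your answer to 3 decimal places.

C = D/d = 39.0/8.1 = 4.8148
K_W = (4C−1)/(4C−4) + 0.615/C = 18.259/15.259 + 0.1277 = 1.3243

1.324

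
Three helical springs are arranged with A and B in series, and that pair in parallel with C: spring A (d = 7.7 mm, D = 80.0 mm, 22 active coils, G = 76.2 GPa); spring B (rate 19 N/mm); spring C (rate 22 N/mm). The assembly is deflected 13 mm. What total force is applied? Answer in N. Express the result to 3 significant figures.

319 N

k_A = Gd⁴/(8D³N_a) = (76.2×10³)(7.7⁴)/(8·80.0³·22) = 2.9726 N/mm
Springs A,B series: k_AB = 1/(1/2.9726+1/19) = 2.5704 N/mm; parallel with C: k_eq = 2.5704+22 = 24.57 N/mm
F = k_eq·δ = 24.57·13 = 319.42 N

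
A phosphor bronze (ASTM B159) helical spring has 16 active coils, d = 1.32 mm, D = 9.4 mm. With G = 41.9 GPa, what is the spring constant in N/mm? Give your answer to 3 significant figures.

1.20 N/mm

k = Gd⁴/(8D³N_a) = (41.9×10³ × 1.32⁴) / (8 × 9.4³ × 16)
  = 127207 / 106315 = 1.1965 N/mm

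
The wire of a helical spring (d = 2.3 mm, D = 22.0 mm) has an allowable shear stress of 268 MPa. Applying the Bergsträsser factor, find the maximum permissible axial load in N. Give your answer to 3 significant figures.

C = D/d = 22.0/2.3 = 9.5652
K_B = (4C+2)/(4C−3) = 40.261/35.261 = 1.1418
τ_max = K·8FD/(πd³) → F_max = τ_allow·πd³/(8DK)
F_max = 268·π·2.3³/(8·22.0·1.1418) = 10244/200.96 = 50.976 N

51.0 N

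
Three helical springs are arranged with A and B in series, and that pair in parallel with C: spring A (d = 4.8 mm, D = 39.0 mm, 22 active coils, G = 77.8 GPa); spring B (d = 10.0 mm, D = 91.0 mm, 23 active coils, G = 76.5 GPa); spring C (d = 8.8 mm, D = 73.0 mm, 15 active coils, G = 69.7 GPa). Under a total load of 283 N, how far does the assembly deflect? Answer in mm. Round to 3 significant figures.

25.1 mm

k_A = Gd⁴/(8D³N_a) = (77.8×10³)(4.8⁴)/(8·39.0³·22) = 3.9558 N/mm
k_B = Gd⁴/(8D³N_a) = (76.5×10³)(10.0⁴)/(8·91.0³·23) = 5.5172 N/mm
k_C = Gd⁴/(8D³N_a) = (69.7×10³)(8.8⁴)/(8·73.0³·15) = 8.9539 N/mm
Springs A,B series: k_AB = 1/(1/3.9558+1/5.5172) = 2.3039 N/mm; parallel with C: k_eq = 2.3039+8.9539 = 11.258 N/mm
δ = F/k_eq = 283/11.258 = 25.138 mm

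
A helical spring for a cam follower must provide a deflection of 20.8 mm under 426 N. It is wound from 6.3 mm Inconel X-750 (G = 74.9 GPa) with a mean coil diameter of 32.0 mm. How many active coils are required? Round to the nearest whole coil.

22

Required rate k = F/δ = 426/20.8 = 20.481 N/mm
N_a = Gd⁴/(8D³k) = (74.9×10³ × 6.3⁴)/(8 × 32.0³ × 20.481)
    = 1.1799e+08 / 5.36891e+06 = 21.98 → 22 coils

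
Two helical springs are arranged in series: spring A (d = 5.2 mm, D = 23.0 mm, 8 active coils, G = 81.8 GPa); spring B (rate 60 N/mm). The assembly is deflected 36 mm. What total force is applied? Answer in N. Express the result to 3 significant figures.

k_A = Gd⁴/(8D³N_a) = (81.8×10³)(5.2⁴)/(8·23.0³·8) = 76.807 N/mm
Series: 1/k_eq = 1/76.807 + 1/60 = 0.029686; k_eq = 33.686 N/mm
F = k_eq·δ = 33.686·36 = 1212.7 N

1210 N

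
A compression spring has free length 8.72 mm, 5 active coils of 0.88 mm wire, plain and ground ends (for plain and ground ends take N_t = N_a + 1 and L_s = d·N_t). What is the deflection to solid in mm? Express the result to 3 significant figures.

3.44 mm

N_t = 6; L_s = 0.88·6 = 5.28 mm
δ_solid = L₀ − L_s = 8.72 − 5.28 = 3.44 mm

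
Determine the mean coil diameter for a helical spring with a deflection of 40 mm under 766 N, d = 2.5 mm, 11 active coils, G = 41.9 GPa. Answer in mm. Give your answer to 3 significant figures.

Required rate k = F/δ = 766/40 = 19.15 N/mm
D = (Gd⁴/(8N_a·k))^(1/3) = (41.9×10³·2.5⁴/(8·11·19.15))^(1/3)
  = (971.231)^(1/3) = 9.9032 mm

9.90 mm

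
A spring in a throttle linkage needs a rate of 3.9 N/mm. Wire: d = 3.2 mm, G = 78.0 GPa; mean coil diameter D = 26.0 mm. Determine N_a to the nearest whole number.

15

N_a = Gd⁴/(8D³k) = (78.0×10³ × 3.2⁴)/(8 × 26.0³ × 3.9)
    = 8.17889e+06 / 548371 = 14.91 → 15 coils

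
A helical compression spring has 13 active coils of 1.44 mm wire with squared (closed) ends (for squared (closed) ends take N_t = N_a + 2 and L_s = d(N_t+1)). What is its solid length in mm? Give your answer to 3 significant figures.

squared (closed) ends: N_t = N_a + 2 = 13 + 2 = 15
L_s = d·(N_t+1) = 1.44 × 16 = 23.04 mm

23.0 mm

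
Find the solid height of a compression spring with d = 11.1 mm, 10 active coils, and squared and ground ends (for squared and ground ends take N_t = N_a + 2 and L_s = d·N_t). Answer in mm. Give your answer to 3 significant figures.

squared and ground ends: N_t = N_a + 2 = 10 + 2 = 12
L_s = d·N_t = 11.1 × 12 = 133.2 mm

133 mm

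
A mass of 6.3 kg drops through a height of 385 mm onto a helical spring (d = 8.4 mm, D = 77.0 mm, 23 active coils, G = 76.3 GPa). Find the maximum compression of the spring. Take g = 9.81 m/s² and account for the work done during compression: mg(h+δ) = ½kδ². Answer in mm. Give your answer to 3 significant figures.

117 mm

k = Gd⁴/(8D³N_a) = (76.3×10³)(8.4⁴)/(8·77.0³·23) = 4.5222 N/mm
W = mg = 6.3 × 9.81 = 61.803 N
½kδ² − Wδ − Wh = 0 → δ = (W + √(W² + 2kWh))/k
δ = (61.803 + √(3819.6 + 215205))/4.5222 = (61.803 + 468)/4.5222 = 117.16 mm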